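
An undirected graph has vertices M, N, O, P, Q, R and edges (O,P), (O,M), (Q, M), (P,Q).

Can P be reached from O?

Explore from O.
Distance 1: reach M, P.
Found P.

Yes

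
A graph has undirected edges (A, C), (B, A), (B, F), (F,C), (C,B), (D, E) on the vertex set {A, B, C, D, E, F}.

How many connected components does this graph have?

2

From A: component {A, B, C, F}.
From D: component {D, E}.
That's 2 components.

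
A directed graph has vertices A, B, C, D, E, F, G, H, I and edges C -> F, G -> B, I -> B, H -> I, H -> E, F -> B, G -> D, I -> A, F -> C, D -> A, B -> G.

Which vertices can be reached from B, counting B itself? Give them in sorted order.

Start at B.
Its neighbours: G.
Then their neighbours: D.
Then next layer: A.
Nothing further is reachable.

A, B, D, G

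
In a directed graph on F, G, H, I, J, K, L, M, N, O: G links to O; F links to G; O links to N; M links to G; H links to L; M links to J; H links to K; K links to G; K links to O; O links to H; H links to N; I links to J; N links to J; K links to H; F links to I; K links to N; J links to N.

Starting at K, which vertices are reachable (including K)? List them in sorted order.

Start at K.
Its neighbours: G, H, N, O.
Then their neighbours: J, L.
Nothing further is reachable.

G, H, J, K, L, N, O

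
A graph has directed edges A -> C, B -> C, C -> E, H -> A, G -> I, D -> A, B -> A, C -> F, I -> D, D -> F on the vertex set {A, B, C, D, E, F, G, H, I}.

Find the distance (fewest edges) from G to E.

5

Distance 0: G.
Distance 1: I.
Distance 2: D.
Distance 3: A, F.
Distance 4: C.
Distance 5: E — contains E.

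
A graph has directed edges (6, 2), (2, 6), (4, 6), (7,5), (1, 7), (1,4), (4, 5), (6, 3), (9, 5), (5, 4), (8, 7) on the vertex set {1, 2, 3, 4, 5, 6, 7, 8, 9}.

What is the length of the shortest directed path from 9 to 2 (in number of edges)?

4

Distance 0: 9.
Distance 1: 5.
Distance 2: 4.
Distance 3: 6.
Distance 4: 2, 3 — contains 2.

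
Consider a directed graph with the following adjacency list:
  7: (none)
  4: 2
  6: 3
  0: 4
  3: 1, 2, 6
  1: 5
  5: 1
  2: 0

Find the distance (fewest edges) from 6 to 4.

4

Distance 0: 6.
Distance 1: 3.
Distance 2: 1, 2.
Distance 3: 0, 5.
Distance 4: 4 — contains 4.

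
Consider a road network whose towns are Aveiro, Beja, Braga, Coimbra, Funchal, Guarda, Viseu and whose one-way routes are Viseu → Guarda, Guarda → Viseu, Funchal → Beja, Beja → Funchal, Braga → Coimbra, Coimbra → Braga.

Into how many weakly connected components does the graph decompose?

From Aveiro: component {Aveiro}.
From Beja: component {Beja, Funchal}.
From Braga: component {Braga, Coimbra}.
From Guarda: component {Guarda, Viseu}.
That's 4 components.

4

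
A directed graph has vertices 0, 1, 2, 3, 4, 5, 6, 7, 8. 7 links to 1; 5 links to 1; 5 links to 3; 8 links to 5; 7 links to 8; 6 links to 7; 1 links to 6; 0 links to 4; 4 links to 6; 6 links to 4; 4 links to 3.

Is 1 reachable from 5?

Explore from 5.
Distance 1: reach 1, 3.
Found 1.

Yes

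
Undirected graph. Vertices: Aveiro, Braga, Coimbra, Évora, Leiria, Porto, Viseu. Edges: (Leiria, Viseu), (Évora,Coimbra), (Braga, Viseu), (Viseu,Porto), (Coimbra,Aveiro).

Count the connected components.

2

From Aveiro: component {Aveiro, Coimbra, Évora}.
From Braga: component {Braga, Leiria, Porto, Viseu}.
That's 2 components.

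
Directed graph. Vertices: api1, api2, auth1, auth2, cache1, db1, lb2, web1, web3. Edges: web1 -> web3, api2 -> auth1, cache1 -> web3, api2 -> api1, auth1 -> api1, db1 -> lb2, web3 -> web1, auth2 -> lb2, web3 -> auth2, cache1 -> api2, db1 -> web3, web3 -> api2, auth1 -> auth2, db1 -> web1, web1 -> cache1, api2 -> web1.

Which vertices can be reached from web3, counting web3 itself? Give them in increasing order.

Start at web3.
Its neighbours: api2, auth2, web1.
Then their neighbours: api1, auth1, cache1, lb2.
Nothing further is reachable.

api1, api2, auth1, auth2, cache1, lb2, web1, web3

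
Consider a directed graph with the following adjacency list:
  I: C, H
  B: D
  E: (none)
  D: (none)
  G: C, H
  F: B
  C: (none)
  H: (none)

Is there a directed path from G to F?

No

Explore from G.
Distance 1: reach C, H.
The search from G is exhausted; no directed path reaches F.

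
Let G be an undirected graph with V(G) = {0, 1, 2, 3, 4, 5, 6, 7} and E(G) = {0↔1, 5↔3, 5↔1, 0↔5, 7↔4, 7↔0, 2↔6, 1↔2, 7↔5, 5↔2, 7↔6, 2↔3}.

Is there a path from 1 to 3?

Explore from 1.
Distance 1: reach 0, 2, 5.
Distance 2: reach 3, 6, 7.
Found 3.

Yes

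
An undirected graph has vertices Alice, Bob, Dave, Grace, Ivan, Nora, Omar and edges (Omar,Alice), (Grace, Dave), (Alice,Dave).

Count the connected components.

4

From Alice: component {Alice, Dave, Grace, Omar}.
From Bob: component {Bob}.
From Ivan: component {Ivan}.
From Nora: component {Nora}.
That's 4 components.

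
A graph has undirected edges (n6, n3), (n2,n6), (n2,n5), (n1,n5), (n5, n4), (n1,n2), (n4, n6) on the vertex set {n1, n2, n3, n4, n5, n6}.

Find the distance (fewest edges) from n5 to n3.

3

Distance 0: n5.
Distance 1: n1, n2, n4.
Distance 2: n6.
Distance 3: n3 — contains n3.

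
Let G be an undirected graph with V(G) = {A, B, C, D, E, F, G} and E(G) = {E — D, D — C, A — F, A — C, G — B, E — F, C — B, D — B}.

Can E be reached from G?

Yes

Explore from G.
Distance 1: reach B.
Distance 2: reach C, D.
Distance 3: reach A, E.
Found E.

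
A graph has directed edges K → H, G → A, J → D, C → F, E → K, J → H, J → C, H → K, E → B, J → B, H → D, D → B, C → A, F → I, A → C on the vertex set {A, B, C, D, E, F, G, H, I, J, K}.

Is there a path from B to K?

No

B has no outgoing edges, so nothing is reachable from it.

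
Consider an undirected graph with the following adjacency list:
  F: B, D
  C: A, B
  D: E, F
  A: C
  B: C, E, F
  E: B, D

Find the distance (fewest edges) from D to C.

3

Distance 0: D.
Distance 1: E, F.
Distance 2: B.
Distance 3: C — contains C.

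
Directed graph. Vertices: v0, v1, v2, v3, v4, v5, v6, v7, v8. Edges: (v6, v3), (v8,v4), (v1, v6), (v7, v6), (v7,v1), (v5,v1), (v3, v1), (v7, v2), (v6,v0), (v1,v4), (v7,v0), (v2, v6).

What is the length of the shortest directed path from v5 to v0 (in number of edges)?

Distance 0: v5.
Distance 1: v1.
Distance 2: v4, v6.
Distance 3: v0, v3 — contains v0.

3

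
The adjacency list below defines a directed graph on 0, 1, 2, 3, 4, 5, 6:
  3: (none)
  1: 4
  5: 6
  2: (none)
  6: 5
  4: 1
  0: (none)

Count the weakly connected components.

5

From 0: component {0}.
From 1: component {1, 4}.
From 2: component {2}.
From 3: component {3}.
From 5: component {5, 6}.
That's 5 components.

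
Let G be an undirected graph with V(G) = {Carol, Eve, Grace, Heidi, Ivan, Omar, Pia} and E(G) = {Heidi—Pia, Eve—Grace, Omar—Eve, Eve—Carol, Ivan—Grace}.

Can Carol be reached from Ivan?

Explore from Ivan.
Distance 1: reach Grace.
Distance 2: reach Eve.
Distance 3: reach Carol, Omar.
Found Carol.

Yes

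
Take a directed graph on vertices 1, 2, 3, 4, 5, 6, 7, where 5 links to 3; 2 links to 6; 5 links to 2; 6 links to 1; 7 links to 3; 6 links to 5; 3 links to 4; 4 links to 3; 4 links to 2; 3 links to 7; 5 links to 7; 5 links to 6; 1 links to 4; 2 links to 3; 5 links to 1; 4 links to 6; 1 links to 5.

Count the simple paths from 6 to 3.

10

6→1→4→2→3
6→1→4→3
6→1→5→2→3
6→1→5→3
6→1→5→7→3
6→5→1→4→2→3
6→5→1→4→3
6→5→2→3
6→5→3
6→5→7→3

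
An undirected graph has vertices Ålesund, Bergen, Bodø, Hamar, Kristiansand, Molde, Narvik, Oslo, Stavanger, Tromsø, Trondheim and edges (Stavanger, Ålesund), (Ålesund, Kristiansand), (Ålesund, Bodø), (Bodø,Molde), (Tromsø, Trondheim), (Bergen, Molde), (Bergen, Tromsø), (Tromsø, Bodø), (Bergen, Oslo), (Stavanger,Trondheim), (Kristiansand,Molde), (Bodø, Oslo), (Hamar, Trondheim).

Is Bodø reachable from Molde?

Yes

Explore from Molde.
Distance 1: reach Bergen, Bodø, Kristiansand.
Found Bodø.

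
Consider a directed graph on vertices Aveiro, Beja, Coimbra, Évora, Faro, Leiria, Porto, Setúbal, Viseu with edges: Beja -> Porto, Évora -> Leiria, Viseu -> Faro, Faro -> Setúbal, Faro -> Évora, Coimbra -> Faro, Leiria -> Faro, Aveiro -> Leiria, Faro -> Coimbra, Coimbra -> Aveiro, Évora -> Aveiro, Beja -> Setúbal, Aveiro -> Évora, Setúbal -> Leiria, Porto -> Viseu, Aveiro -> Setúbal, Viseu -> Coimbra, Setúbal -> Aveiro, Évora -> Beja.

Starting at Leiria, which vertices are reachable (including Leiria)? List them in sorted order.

Aveiro, Beja, Coimbra, Évora, Faro, Leiria, Porto, Setúbal, Viseu

Start at Leiria.
Its neighbours: Faro.
Then their neighbours: Coimbra, Évora, Setúbal.
Then next layer: Aveiro, Beja.
Then next layer: Porto.
Then next layer: Viseu.
Every vertex is now reached.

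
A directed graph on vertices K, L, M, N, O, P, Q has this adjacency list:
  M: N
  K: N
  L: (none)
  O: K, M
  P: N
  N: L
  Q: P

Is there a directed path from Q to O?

No

Explore from Q.
Distance 1: reach P.
Distance 2: reach N.
Distance 3: reach L.
The search from Q is exhausted; no directed path reaches O.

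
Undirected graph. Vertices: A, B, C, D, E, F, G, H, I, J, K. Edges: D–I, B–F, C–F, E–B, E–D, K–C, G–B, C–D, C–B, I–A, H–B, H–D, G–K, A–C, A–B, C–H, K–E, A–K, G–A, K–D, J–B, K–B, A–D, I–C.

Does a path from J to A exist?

Explore from J.
Distance 1: reach B.
Distance 2: reach A, C, E, F, G, H, K.
Found A.

Yes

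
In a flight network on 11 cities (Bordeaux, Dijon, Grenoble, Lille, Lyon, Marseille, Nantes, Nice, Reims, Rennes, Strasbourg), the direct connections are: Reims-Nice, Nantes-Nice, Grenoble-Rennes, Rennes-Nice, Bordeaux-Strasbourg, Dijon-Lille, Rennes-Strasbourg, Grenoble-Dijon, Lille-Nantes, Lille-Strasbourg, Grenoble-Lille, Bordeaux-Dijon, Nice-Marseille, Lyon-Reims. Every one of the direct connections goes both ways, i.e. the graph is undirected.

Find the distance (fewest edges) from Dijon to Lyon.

5

Distance 0: Dijon.
Distance 1: Bordeaux, Grenoble, Lille.
Distance 2: Nantes, Rennes, Strasbourg.
Distance 3: Nice.
Distance 4: Marseille, Reims.
Distance 5: Lyon — contains Lyon.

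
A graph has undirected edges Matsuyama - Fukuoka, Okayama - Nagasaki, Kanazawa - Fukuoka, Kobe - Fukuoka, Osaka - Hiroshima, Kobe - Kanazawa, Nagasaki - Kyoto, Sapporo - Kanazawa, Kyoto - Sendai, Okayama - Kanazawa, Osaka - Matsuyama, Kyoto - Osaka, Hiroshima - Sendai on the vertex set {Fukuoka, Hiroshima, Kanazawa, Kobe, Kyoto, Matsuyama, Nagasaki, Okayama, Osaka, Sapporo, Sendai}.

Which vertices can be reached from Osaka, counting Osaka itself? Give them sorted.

Fukuoka, Hiroshima, Kanazawa, Kobe, Kyoto, Matsuyama, Nagasaki, Okayama, Osaka, Sapporo, Sendai

Start at Osaka.
Its neighbours: Hiroshima, Kyoto, Matsuyama.
Then their neighbours: Fukuoka, Nagasaki, Sendai.
Then next layer: Kanazawa, Kobe, Okayama.
Then next layer: Sapporo.
Every vertex is now reached.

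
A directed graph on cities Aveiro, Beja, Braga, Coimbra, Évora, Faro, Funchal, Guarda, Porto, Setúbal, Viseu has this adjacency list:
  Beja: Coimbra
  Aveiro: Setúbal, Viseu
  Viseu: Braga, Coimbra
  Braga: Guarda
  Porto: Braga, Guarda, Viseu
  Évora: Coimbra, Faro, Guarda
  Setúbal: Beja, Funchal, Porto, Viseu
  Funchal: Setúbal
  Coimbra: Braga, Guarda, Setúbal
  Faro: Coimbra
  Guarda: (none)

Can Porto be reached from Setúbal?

Yes

Explore from Setúbal.
Distance 1: reach Beja, Funchal, Porto, Viseu.
Found Porto.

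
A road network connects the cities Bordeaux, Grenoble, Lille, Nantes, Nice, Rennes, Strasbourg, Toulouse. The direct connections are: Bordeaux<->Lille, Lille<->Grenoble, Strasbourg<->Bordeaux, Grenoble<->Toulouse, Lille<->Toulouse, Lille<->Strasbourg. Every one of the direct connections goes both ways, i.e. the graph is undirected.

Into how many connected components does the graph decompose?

From Bordeaux: component {Bordeaux, Grenoble, Lille, Strasbourg, Toulouse}.
From Nantes: component {Nantes}.
From Nice: component {Nice}.
From Rennes: component {Rennes}.
That's 4 components.

4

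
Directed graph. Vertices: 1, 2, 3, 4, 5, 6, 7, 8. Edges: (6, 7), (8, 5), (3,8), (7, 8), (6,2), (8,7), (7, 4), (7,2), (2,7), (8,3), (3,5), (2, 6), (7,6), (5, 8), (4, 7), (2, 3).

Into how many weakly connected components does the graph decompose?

From 1: component {1}.
From 2: component {2, 3, 4, 5, 6, 7, 8}.
That's 2 components.

2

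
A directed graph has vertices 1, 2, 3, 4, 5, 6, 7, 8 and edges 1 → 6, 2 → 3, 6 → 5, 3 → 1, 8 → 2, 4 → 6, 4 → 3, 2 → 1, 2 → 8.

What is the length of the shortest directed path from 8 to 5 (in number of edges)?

4

Distance 0: 8.
Distance 1: 2.
Distance 2: 1, 3.
Distance 3: 6.
Distance 4: 5 — contains 5.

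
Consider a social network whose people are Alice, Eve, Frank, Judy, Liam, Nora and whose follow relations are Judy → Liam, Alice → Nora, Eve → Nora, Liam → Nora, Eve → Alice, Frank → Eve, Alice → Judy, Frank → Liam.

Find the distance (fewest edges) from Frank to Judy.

3

Distance 0: Frank.
Distance 1: Eve, Liam.
Distance 2: Alice, Nora.
Distance 3: Judy — contains Judy.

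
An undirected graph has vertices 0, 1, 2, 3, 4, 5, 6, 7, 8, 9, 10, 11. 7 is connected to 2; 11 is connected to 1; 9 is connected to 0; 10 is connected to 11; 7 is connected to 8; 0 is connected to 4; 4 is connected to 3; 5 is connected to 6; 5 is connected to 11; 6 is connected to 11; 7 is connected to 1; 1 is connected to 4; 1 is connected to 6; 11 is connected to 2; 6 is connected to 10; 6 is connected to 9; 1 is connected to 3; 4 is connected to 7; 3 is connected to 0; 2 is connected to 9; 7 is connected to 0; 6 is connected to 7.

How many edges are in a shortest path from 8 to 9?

3

Distance 0: 8.
Distance 1: 7.
Distance 2: 0, 1, 2, 4, 6.
Distance 3: 3, 5, 9, 10, 11 — contains 9.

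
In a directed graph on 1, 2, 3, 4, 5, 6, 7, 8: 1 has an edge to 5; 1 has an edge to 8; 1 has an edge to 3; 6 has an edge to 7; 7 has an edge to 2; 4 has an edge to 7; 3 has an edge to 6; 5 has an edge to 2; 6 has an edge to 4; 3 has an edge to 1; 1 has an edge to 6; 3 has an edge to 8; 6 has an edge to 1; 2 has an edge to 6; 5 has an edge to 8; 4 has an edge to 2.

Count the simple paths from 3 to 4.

3

3→1→5→2→6→4
3→1→6→4
3→6→4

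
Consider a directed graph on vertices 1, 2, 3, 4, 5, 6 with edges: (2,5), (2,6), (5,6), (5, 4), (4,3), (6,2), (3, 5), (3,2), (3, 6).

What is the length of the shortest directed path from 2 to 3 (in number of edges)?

3

Distance 0: 2.
Distance 1: 5, 6.
Distance 2: 4.
Distance 3: 3 — contains 3.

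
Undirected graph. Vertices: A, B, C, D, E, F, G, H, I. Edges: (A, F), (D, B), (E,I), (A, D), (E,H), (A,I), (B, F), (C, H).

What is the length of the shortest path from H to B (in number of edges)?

Distance 0: H.
Distance 1: C, E.
Distance 2: I.
Distance 3: A.
Distance 4: D, F.
Distance 5: B — contains B.

5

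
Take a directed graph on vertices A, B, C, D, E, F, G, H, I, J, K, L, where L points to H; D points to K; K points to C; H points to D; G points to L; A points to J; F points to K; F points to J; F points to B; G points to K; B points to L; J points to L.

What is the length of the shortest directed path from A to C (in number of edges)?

6

Distance 0: A.
Distance 1: J.
Distance 2: L.
Distance 3: H.
Distance 4: D.
Distance 5: K.
Distance 6: C — contains C.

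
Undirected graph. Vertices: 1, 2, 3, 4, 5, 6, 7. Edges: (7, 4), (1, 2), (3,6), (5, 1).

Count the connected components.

3

From 1: component {1, 2, 5}.
From 3: component {3, 6}.
From 4: component {4, 7}.
That's 3 components.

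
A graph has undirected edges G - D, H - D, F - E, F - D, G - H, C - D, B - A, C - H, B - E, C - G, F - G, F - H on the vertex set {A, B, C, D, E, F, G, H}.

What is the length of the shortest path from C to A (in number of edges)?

Distance 0: C.
Distance 1: D, G, H.
Distance 2: F.
Distance 3: E.
Distance 4: B.
Distance 5: A — contains A.

5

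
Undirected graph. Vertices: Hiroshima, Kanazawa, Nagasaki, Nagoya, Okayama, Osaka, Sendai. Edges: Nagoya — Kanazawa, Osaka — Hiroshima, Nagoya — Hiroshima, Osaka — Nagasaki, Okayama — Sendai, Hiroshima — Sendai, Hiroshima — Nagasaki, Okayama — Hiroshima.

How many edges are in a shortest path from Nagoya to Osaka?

2

Distance 0: Nagoya.
Distance 1: Hiroshima, Kanazawa.
Distance 2: Nagasaki, Okayama, Osaka, Sendai — contains Osaka.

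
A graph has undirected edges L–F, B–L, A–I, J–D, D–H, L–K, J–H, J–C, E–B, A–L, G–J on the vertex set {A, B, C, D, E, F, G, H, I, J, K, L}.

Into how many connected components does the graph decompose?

From A: component {A, B, E, F, I, K, L}.
From C: component {C, D, G, H, J}.
That's 2 components.

2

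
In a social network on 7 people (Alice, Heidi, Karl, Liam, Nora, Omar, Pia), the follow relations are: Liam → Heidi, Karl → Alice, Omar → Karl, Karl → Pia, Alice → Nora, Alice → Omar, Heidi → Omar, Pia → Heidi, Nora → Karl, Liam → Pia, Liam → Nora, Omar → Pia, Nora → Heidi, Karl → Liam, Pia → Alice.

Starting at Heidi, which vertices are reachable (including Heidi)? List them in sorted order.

Alice, Heidi, Karl, Liam, Nora, Omar, Pia

Start at Heidi.
Its neighbours: Omar.
Then their neighbours: Karl, Pia.
Then next layer: Alice, Liam.
Then next layer: Nora.
Every vertex is now reached.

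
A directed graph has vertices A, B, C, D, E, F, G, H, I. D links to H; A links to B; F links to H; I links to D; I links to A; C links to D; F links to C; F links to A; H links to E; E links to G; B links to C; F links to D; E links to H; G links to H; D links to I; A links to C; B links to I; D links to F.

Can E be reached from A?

Yes

Explore from A.
Distance 1: reach B, C.
Distance 2: reach D, I.
Distance 3: reach F, H.
Distance 4: reach E.
Found E.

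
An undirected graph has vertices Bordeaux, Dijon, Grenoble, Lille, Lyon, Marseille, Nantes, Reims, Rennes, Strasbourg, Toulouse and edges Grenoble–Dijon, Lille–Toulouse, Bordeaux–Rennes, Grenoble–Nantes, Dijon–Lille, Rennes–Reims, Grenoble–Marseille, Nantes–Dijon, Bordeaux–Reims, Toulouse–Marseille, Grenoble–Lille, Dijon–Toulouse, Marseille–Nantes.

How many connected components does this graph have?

From Bordeaux: component {Bordeaux, Reims, Rennes}.
From Dijon: component {Dijon, Grenoble, Lille, Marseille, Nantes, Toulouse}.
From Lyon: component {Lyon}.
From Strasbourg: component {Strasbourg}.
That's 4 components.

4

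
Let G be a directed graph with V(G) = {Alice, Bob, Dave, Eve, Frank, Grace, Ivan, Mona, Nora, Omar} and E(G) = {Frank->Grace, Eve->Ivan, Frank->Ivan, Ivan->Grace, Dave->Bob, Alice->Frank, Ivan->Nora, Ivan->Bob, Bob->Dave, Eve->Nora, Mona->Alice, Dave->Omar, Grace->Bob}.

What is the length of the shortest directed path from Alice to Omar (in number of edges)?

Distance 0: Alice.
Distance 1: Frank.
Distance 2: Grace, Ivan.
Distance 3: Bob, Nora.
Distance 4: Dave.
Distance 5: Omar — contains Omar.

5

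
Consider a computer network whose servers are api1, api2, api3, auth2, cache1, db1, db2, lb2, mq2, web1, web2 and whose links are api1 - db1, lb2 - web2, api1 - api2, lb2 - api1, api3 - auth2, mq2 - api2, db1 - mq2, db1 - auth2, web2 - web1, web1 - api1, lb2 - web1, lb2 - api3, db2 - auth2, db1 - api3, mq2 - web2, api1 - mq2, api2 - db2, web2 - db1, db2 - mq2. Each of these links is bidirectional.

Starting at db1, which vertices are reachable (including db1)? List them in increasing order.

api1, api2, api3, auth2, db1, db2, lb2, mq2, web1, web2

Start at db1.
Its neighbours: api1, api3, auth2, mq2, web2.
Then their neighbours: api2, db2, lb2, web1.
Nothing further is reachable.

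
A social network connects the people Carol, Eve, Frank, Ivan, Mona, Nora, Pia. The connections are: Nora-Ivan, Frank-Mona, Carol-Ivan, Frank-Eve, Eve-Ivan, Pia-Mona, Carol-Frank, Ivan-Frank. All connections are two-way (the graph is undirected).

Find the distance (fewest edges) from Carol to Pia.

Distance 0: Carol.
Distance 1: Frank, Ivan.
Distance 2: Eve, Mona, Nora.
Distance 3: Pia — contains Pia.

3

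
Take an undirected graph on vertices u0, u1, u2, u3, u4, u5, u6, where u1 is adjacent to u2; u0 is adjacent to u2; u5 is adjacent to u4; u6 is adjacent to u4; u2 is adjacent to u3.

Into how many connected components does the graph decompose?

2

From u0: component {u0, u1, u2, u3}.
From u4: component {u4, u5, u6}.
That's 2 components.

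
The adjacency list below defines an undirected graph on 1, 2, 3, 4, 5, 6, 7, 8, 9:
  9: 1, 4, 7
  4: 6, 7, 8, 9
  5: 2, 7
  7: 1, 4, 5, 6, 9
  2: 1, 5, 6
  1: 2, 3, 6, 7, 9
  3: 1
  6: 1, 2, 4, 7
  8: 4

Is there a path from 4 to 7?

Explore from 4.
Distance 1: reach 6, 7, 8, 9.
Found 7.

Yes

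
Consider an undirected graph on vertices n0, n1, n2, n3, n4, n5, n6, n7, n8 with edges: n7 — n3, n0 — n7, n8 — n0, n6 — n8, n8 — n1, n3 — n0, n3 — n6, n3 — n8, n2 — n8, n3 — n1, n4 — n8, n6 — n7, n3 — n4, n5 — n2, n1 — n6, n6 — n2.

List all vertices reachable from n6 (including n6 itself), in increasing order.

n0, n1, n2, n3, n4, n5, n6, n7, n8

Start at n6.
Its neighbours: n1, n2, n3, n7, n8.
Then their neighbours: n0, n4, n5.
Every vertex is now reached.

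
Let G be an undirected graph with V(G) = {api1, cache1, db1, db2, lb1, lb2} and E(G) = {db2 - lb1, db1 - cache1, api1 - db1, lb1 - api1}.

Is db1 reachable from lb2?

lb2 has no edges, so nothing is reachable from it.

No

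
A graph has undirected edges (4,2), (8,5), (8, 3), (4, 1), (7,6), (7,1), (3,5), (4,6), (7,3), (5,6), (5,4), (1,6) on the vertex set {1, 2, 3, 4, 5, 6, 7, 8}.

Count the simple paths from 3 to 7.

3–5–4–1–6–7
3–5–4–1–7
3–5–4–6–1–7
3–5–4–6–7
3–5–6–1–7
3–5–6–4–1–7
3–5–6–7
3–7
3–8–5–4–1–6–7
3–8–5–4–1–7
3–8–5–4–6–1–7
3–8–5–4–6–7
3–8–5–6–1–7
3–8–5–6–4–1–7
3–8–5–6–7

15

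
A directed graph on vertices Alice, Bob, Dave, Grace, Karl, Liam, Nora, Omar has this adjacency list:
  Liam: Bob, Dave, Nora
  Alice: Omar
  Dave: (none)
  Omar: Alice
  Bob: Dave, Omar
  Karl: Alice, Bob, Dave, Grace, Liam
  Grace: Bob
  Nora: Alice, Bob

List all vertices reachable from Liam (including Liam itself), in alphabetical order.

Start at Liam.
Its neighbours: Bob, Dave, Nora.
Then their neighbours: Alice, Omar.
Nothing further is reachable.

Alice, Bob, Dave, Liam, Nora, Omar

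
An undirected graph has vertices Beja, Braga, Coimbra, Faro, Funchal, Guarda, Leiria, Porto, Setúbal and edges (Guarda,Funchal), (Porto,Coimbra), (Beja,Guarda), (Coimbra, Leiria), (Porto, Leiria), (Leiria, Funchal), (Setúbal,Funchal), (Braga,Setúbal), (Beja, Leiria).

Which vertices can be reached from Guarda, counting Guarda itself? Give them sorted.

Beja, Braga, Coimbra, Funchal, Guarda, Leiria, Porto, Setúbal

Start at Guarda.
Its neighbours: Beja, Funchal.
Then their neighbours: Leiria, Setúbal.
Then next layer: Braga, Coimbra, Porto.
Nothing further is reachable.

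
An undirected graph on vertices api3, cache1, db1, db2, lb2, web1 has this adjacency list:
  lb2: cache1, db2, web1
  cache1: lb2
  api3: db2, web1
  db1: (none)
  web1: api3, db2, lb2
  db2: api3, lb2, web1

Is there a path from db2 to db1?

No

Explore from db2.
Distance 1: reach api3, lb2, web1.
Distance 2: reach cache1.
The search is exhausted without reaching db1; it lies in a different component.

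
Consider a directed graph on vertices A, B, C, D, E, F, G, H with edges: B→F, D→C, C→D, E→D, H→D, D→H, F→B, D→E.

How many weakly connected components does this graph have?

4

From A: component {A}.
From B: component {B, F}.
From C: component {C, D, E, H}.
From G: component {G}.
That's 4 components.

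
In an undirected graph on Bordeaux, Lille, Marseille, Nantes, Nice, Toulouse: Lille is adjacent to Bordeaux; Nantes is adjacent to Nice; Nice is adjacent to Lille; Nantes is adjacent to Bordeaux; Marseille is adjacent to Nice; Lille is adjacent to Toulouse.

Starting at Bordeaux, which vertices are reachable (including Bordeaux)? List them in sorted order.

Start at Bordeaux.
Its neighbours: Lille, Nantes.
Then their neighbours: Nice, Toulouse.
Then next layer: Marseille.
Every vertex is now reached.

Bordeaux, Lille, Marseille, Nantes, Nice, Toulouse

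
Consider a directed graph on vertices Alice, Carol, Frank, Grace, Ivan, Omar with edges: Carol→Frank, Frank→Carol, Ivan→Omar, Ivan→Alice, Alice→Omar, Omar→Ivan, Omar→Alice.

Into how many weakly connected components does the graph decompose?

3

From Alice: component {Alice, Ivan, Omar}.
From Carol: component {Carol, Frank}.
From Grace: component {Grace}.
That's 3 components.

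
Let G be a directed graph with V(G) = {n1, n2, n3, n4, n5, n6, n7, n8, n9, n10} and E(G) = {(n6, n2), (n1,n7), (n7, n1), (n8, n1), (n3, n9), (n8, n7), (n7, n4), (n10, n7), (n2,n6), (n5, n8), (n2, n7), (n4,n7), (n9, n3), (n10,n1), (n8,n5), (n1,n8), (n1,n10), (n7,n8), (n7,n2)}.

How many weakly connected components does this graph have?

2

From n1: component {n1, n2, n4, n5, n6, n7, n8, n10}.
From n3: component {n3, n9}.
That's 2 components.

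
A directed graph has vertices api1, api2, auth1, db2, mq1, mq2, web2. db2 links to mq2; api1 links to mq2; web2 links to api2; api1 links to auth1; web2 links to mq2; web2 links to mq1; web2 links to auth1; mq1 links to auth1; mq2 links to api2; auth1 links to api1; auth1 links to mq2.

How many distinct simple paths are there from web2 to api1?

web2→auth1→api1
web2→mq1→auth1→api1

2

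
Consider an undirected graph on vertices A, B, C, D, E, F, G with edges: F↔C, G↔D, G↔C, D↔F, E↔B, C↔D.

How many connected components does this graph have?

3

From A: component {A}.
From B: component {B, E}.
From C: component {C, D, F, G}.
That's 3 components.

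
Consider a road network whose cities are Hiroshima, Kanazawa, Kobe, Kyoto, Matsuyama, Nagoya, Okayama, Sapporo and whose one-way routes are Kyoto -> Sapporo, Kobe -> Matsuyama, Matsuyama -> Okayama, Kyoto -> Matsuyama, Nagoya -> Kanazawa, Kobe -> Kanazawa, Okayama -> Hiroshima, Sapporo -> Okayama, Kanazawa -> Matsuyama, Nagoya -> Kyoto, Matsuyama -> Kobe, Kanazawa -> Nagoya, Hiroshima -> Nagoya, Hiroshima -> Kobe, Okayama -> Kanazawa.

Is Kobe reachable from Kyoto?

Explore from Kyoto.
Distance 1: reach Matsuyama, Sapporo.
Distance 2: reach Kobe, Okayama.
Found Kobe.

Yes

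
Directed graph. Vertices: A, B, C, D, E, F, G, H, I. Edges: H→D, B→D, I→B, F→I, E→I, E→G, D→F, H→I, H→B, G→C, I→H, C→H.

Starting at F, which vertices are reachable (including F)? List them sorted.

B, D, F, H, I

Start at F.
Its neighbours: I.
Then their neighbours: B, H.
Then next layer: D.
Nothing further is reachable.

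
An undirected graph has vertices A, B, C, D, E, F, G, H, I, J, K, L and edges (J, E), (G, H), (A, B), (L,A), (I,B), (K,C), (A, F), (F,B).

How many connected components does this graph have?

5

From A: component {A, B, F, I, L}.
From C: component {C, K}.
From D: component {D}.
From E: component {E, J}.
From G: component {G, H}.
That's 5 components.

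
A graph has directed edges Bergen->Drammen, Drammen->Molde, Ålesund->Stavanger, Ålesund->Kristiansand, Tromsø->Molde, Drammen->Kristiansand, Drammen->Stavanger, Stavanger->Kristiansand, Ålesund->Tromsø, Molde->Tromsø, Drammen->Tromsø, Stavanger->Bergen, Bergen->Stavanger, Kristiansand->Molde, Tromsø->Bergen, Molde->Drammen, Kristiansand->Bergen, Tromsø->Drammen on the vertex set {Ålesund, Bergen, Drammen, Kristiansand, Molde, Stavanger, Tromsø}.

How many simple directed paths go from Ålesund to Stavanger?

14

Ålesund→Kristiansand→Bergen→Drammen→Stavanger
Ålesund→Kristiansand→Bergen→Stavanger
Ålesund→Kristiansand→Molde→Drammen→Stavanger
Ålesund→Kristiansand→Molde→Drammen→Tromsø→Bergen→Stavanger
Ålesund→Kristiansand→Molde→Tromsø→Bergen→Drammen→Stavanger
Ålesund→Kristiansand→Molde→Tromsø→Bergen→Stavanger
Ålesund→Kristiansand→Molde→Tromsø→Drammen→Stavanger
Ålesund→Stavanger
Ålesund→Tromsø→Bergen→Drammen→Stavanger
Ålesund→Tromsø→Bergen→Stavanger
Ålesund→Tromsø→Drammen→Kristiansand→Bergen→Stavanger
Ålesund→Tromsø→Drammen→Stavanger
Ålesund→Tromsø→Molde→Drammen→Kristiansand→Bergen→Stavanger
Ålesund→Tromsø→Molde→Drammen→Stavanger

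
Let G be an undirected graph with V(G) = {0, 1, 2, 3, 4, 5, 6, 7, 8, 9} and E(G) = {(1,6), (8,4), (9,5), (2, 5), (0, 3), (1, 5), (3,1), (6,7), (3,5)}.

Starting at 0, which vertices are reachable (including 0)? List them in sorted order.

0, 1, 2, 3, 5, 6, 7, 9

Start at 0.
Its neighbours: 3.
Then their neighbours: 1, 5.
Then next layer: 2, 6, 9.
Then next layer: 7.
Nothing further is reachable.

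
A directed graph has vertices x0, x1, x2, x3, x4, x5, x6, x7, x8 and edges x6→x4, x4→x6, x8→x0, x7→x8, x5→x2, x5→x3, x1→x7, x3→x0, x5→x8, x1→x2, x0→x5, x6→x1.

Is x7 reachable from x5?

Explore from x5.
Distance 1: reach x2, x3, x8.
Distance 2: reach x0.
The search from x5 is exhausted; no directed path reaches x7.

No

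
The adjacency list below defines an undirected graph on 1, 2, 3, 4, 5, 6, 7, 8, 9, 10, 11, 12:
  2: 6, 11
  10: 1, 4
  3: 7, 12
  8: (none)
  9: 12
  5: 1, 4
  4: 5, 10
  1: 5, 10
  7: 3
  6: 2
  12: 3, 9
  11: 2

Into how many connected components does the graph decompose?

From 1: component {1, 4, 5, 10}.
From 2: component {2, 6, 11}.
From 3: component {3, 7, 9, 12}.
From 8: component {8}.
That's 4 components.

4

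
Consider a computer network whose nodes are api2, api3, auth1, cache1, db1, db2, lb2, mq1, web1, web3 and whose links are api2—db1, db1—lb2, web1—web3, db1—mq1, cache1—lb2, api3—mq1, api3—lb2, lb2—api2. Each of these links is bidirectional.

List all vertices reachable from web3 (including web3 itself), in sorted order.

web1, web3

Start at web3.
Its neighbours: web1.
Nothing further is reachable.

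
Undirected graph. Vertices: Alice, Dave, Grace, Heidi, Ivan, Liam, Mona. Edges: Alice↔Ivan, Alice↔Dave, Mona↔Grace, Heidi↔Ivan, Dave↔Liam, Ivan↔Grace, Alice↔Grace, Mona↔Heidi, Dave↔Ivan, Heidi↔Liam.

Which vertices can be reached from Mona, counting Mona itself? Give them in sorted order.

Start at Mona.
Its neighbours: Grace, Heidi.
Then their neighbours: Alice, Ivan, Liam.
Then next layer: Dave.
Every vertex is now reached.

Alice, Dave, Grace, Heidi, Ivan, Liam, Mona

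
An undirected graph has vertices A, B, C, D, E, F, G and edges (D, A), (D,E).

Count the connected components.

From A: component {A, D, E}.
From B: component {B}.
From C: component {C}.
From F: component {F}.
From G: component {G}.
That's 5 components.

5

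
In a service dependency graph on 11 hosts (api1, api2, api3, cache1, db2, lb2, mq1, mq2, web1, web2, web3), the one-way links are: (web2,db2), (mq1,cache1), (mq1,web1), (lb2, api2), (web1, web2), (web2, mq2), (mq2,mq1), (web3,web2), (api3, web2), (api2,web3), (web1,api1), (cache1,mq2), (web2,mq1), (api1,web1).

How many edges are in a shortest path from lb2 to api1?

6

Distance 0: lb2.
Distance 1: api2.
Distance 2: web3.
Distance 3: web2.
Distance 4: db2, mq1, mq2.
Distance 5: cache1, web1.
Distance 6: api1 — contains api1.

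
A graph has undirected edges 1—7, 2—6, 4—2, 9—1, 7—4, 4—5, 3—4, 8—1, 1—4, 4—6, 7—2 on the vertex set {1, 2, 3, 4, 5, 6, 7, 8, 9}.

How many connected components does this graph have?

1

From 1: component {1, 2, 3, 4, 5, 6, 7, 8, 9}.
That's 1 component.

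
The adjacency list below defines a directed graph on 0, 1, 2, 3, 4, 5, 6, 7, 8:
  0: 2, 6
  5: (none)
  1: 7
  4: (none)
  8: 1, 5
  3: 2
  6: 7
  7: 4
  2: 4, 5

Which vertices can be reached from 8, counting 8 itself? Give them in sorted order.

Start at 8.
Its neighbours: 1, 5.
Then their neighbours: 7.
Then next layer: 4.
Nothing further is reachable.

1, 4, 5, 7, 8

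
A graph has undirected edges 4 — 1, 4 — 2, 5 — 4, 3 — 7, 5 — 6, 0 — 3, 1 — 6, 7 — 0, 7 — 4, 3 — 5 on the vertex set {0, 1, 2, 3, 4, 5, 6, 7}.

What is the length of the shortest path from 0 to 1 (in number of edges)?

3

Distance 0: 0.
Distance 1: 3, 7.
Distance 2: 4, 5.
Distance 3: 1, 2, 6 — contains 1.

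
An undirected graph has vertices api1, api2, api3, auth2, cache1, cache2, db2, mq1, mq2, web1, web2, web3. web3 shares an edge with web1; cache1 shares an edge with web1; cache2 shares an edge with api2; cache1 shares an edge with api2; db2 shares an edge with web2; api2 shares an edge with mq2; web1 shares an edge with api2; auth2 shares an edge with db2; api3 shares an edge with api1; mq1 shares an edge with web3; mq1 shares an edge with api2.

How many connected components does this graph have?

3

From api1: component {api1, api3}.
From api2: component {api2, cache1, cache2, mq1, mq2, web1, web3}.
From auth2: component {auth2, db2, web2}.
That's 3 components.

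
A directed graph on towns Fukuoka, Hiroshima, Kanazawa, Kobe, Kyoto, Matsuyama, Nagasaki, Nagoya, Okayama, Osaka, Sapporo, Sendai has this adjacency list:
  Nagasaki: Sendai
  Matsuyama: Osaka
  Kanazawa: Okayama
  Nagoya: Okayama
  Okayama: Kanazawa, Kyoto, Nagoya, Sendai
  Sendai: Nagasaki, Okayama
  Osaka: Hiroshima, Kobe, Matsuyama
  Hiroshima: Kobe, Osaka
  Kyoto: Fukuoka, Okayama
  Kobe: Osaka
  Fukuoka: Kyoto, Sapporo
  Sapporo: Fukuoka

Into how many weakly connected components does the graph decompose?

2

From Fukuoka: component {Fukuoka, Kanazawa, Kyoto, Nagasaki, Nagoya, Okayama, Sapporo, Sendai}.
From Hiroshima: component {Hiroshima, Kobe, Matsuyama, Osaka}.
That's 2 components.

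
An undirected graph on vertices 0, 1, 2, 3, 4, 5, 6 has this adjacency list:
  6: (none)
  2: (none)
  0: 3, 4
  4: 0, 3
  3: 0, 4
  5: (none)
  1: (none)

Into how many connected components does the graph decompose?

5

From 0: component {0, 3, 4}.
From 1: component {1}.
From 2: component {2}.
From 5: component {5}.
From 6: component {6}.
That's 5 components.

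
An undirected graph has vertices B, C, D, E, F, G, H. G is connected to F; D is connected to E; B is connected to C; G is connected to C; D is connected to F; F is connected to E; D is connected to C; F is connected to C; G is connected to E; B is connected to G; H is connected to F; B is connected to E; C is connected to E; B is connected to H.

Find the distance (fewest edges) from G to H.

Distance 0: G.
Distance 1: B, C, E, F.
Distance 2: D, H — contains H.

2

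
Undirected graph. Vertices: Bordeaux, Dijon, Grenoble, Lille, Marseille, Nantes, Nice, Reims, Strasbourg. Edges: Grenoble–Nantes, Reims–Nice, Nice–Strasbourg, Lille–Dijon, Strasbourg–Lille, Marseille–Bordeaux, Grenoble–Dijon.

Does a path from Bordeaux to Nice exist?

Explore from Bordeaux.
Distance 1: reach Marseille.
The search is exhausted without reaching Nice; it lies in a different component.

No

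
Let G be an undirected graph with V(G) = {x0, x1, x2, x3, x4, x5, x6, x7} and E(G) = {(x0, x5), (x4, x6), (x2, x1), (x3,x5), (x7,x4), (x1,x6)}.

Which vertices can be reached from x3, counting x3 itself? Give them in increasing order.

Start at x3.
Its neighbours: x5.
Then their neighbours: x0.
Nothing further is reachable.

x0, x3, x5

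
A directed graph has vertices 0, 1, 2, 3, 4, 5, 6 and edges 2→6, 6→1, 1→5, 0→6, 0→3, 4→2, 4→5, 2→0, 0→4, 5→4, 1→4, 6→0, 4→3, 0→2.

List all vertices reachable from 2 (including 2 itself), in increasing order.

0, 1, 2, 3, 4, 5, 6

Start at 2.
Its neighbours: 0, 6.
Then their neighbours: 1, 3, 4.
Then next layer: 5.
Every vertex is now reached.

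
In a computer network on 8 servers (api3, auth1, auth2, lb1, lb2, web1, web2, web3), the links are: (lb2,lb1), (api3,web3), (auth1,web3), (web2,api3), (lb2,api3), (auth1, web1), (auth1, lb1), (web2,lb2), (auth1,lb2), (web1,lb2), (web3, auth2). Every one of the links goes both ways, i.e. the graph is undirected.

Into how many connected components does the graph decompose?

1

From api3: component {api3, auth1, auth2, lb1, lb2, web1, web2, web3}.
That's 1 component.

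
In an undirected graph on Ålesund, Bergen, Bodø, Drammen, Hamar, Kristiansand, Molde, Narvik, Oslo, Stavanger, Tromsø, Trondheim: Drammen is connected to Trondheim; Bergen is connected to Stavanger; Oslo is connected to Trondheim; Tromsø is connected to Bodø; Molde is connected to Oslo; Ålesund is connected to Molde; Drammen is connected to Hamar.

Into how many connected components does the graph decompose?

5

From Ålesund: component {Ålesund, Drammen, Hamar, Molde, Oslo, Trondheim}.
From Bergen: component {Bergen, Stavanger}.
From Bodø: component {Bodø, Tromsø}.
From Kristiansand: component {Kristiansand}.
From Narvik: component {Narvik}.
That's 5 components.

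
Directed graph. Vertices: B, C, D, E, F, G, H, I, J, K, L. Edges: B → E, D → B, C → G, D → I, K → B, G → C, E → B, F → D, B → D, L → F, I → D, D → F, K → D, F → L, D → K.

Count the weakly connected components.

4

From B: component {B, D, E, F, I, K, L}.
From C: component {C, G}.
From H: component {H}.
From J: component {J}.
That's 4 components.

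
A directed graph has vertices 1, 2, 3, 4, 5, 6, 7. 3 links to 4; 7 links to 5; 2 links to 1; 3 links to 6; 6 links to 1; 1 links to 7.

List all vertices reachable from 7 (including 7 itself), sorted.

Start at 7.
Its neighbours: 5.
Nothing further is reachable.

5, 7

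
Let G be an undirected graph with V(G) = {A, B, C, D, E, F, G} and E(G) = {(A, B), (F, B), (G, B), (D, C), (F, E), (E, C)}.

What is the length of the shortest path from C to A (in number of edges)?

Distance 0: C.
Distance 1: D, E.
Distance 2: F.
Distance 3: B.
Distance 4: A, G — contains A.

4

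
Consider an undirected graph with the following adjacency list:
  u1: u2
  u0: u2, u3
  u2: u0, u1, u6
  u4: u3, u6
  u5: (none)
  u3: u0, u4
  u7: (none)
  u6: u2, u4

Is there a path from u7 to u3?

u7 has no edges, so nothing is reachable from it.

No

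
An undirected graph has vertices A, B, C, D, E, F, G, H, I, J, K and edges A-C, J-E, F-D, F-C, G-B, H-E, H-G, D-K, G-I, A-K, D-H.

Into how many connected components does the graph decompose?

1

From A: component {A, B, C, D, E, F, G, H, I, J, K}.
That's 1 component.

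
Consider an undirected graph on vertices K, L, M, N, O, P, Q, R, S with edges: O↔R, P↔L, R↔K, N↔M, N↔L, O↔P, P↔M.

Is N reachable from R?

Explore from R.
Distance 1: reach K, O.
Distance 2: reach P.
Distance 3: reach L, M.
Distance 4: reach N.
Found N.

Yes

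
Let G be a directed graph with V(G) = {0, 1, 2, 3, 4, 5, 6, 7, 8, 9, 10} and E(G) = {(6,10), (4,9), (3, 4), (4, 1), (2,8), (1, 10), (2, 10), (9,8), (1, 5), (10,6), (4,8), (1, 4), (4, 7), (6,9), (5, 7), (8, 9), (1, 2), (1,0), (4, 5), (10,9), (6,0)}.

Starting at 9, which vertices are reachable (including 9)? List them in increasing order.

Start at 9.
Its neighbours: 8.
Nothing further is reachable.

8, 9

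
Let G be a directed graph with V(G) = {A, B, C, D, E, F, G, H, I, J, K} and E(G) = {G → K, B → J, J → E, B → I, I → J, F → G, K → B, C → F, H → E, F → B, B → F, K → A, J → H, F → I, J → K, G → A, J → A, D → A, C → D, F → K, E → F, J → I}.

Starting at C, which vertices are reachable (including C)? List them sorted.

Start at C.
Its neighbours: D, F.
Then their neighbours: A, B, G, I, K.
Then next layer: J.
Then next layer: E, H.
Every vertex is now reached.

A, B, C, D, E, F, G, H, I, J, K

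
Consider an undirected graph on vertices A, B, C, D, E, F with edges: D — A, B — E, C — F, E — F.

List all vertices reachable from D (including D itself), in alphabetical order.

Start at D.
Its neighbours: A.
Nothing further is reachable.

A, D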